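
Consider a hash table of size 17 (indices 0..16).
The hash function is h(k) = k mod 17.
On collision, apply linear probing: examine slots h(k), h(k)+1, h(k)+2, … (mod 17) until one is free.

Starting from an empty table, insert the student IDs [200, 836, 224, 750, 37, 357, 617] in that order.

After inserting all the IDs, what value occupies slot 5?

200 hashes to 13; slot 13 is free → place at 13.
836 hashes to 3; slot 3 is free → place at 3.
224 hashes to 3; 3 taken → place at 4.
750 hashes to 2; slot 2 is free → place at 2.
37 hashes to 3; 3,4 taken → place at 5.
357 hashes to 0; slot 0 is free → place at 0.
617 hashes to 5; 5 taken → place at 6.
Table: [357, ., 750, 836, 224, 37, 617, ., ., ., ., ., ., 200, ., ., .]

37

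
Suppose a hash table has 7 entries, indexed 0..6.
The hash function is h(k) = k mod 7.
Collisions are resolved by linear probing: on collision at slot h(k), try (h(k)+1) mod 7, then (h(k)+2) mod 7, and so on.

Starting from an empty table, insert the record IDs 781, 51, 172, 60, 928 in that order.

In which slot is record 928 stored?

781: h=4 → slot 4
51: h=2 → slot 2
172: h=4, probe 4,5 → slot 5
60: h=4, probe 4,5,6 → slot 6
928: h=4, probe 4,5,6,0 → slot 0
Table: [928, -, 51, -, 781, 172, 60]

0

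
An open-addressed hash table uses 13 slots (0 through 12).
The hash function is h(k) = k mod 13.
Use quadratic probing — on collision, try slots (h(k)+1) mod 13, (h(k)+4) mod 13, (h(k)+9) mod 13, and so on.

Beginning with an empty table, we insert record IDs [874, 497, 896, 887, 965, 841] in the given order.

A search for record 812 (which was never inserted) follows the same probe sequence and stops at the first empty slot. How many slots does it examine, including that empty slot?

3

874: h=3 → slot 3
497: h=3, probe 3,4 → slot 4
896: h=12 → slot 12
887: h=3, probe 3,4,7 → slot 7
965: h=3, probe 3,4,7,12,6 → slot 6
841: h=9 → slot 9
Table: [-, -, -, 874, 497, -, 965, 887, -, 841, -, -, 896]
Lookup 812: h=6, probe 6,7,10 → slot 10 empty, not found.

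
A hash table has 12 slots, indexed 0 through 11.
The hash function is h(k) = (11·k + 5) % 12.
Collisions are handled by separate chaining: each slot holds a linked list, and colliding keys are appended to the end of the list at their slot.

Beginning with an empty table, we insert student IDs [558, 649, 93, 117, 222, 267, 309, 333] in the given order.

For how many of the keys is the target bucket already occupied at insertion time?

Insert 558: h=11, bucket 11 empty -> new chain.
Insert 649: h=4, bucket 4 empty -> new chain.
Insert 93: h=8, bucket 8 empty -> new chain.
Insert 117: h=8, bucket 8 nonempty -> append to chain.
Insert 222: h=11, bucket 11 nonempty -> append to chain.
Insert 267: h=2, bucket 2 empty -> new chain.
Insert 309: h=8, bucket 8 nonempty -> append to chain.
Insert 333: h=8, bucket 8 nonempty -> append to chain.
Final buckets:
0: _
1: _
2: 267
3: _
4: 649
5: _
6: _
7: _
8: 93 -> 117 -> 309 -> 333
9: _
10: _
11: 558 -> 222

4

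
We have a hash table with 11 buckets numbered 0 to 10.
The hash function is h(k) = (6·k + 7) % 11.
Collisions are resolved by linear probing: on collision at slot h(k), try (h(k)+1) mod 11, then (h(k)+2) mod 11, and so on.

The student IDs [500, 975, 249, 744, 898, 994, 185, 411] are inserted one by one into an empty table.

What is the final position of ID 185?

10

500: h=4 → slot 4
975: h=5 → slot 5
249: h=5, probe 5,6 → slot 6
744: h=5, probe 5,6,7 → slot 7
898: h=5, probe 5,6,7,8 → slot 8
994: h=9 → slot 9
185: h=6, probe 6,7,8,9,10 → slot 10
411: h=9, probe 9,10,0 → slot 0
Table: [411, —, —, —, 500, 975, 249, 744, 898, 994, 185]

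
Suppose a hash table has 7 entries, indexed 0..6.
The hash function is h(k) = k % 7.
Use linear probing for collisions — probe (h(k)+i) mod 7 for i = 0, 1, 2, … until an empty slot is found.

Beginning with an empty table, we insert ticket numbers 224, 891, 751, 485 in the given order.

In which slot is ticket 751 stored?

224: h=0 -> slot 0
891: h=2 -> slot 2
751: h=2, probe 2,3 -> slot 3
485: h=2, probe 2,3,4 -> slot 4
Table: [224, -, 891, 751, 485, -, -]

3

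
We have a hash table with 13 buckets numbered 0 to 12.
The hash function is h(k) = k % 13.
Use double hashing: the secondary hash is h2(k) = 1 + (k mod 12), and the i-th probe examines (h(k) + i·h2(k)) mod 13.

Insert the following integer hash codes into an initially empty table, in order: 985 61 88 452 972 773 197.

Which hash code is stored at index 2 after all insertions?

88

Insert 985: h=10, slot 10 empty => index 10.
Insert 61: h=9, slot 9 empty => index 9.
Insert 88: h=10, h2=5, slot 10 occupied => index 2.
Insert 452: h=10, h2=9, slot 10 occupied => index 6.
Insert 972: h=10, h2=1, slot 10 occupied => index 11.
Insert 773: h=6, h2=6, slot 6 occupied => index 12.
Insert 197: h=2, h2=6, slot 2 occupied => index 8.
Table: [-, -, 88, -, -, -, 452, -, 197, 61, 985, 972, 773]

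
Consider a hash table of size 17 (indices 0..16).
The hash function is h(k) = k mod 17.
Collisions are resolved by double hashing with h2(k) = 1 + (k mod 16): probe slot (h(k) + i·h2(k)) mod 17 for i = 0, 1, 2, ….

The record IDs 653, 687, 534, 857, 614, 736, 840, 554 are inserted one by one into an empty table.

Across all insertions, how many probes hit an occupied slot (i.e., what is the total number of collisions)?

653: h=7 -> slot 7
687: h=7, h2=16, probe 7,6 -> slot 6
534: h=7, h2=7, probe 7,14 -> slot 14
857: h=7, h2=10, probe 7,0 -> slot 0
614: h=2 -> slot 2
736: h=5 -> slot 5
840: h=7, h2=9, probe 7,16 -> slot 16
554: h=10 -> slot 10
Table: [857, ∅, 614, ∅, ∅, 736, 687, 653, ∅, ∅, 554, ∅, ∅, ∅, 534, ∅, 840]

4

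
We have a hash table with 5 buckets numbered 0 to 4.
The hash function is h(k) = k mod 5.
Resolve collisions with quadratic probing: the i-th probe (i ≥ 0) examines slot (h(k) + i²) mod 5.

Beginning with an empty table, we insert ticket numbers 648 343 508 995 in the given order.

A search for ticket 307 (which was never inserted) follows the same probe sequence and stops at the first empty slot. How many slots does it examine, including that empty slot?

Insert 648: h=3, slot 3 empty => index 3.
Insert 343: h=3, slot 3 occupied => index 4.
Insert 508: h=3, slots 3,4 occupied => index 2.
Insert 995: h=0, slot 0 empty => index 0.
Table: [995, —, 508, 648, 343]
Lookup 307: h=2, probe 2,3,1 → slot 1 empty, not found.

3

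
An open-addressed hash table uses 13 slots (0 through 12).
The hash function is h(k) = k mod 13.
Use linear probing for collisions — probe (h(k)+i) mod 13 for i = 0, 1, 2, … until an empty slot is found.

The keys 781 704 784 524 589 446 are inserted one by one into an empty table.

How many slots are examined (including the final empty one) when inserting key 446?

4

781: h=1 => slot 1
704: h=2 => slot 2
784: h=4 => slot 4
524: h=4, probe 4,5 => slot 5
589: h=4, probe 4,5,6 => slot 6
446: h=4, probe 4,5,6,7 => slot 7
Table: [_, 781, 704, _, 784, 524, 589, 446, _, _, _, _, _]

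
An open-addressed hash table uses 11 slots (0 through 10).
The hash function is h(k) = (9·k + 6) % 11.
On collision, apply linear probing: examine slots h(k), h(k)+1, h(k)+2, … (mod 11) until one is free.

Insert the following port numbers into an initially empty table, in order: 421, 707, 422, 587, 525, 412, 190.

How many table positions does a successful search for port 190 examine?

421 hashes to 0; slot 0 is free -> place at 0.
707 hashes to 0; 0 taken -> place at 1.
422 hashes to 9; slot 9 is free -> place at 9.
587 hashes to 9; 9 taken -> place at 10.
525 hashes to 1; 1 taken -> place at 2.
412 hashes to 7; slot 7 is free -> place at 7.
190 hashes to 0; 0,1,2 taken -> place at 3.
Table: [421, 707, 525, 190, —, —, —, 412, —, 422, 587]
Lookup 190: h=0, probe 0,1,2,3 → found at 3.

4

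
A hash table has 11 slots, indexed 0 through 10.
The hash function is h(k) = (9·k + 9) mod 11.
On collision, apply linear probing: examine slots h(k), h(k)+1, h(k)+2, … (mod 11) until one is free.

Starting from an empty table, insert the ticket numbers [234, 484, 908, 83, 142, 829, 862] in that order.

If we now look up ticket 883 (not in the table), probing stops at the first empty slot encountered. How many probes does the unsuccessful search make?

2

234 hashes to 3; slot 3 is free => place at 3.
484 hashes to 9; slot 9 is free => place at 9.
908 hashes to 8; slot 8 is free => place at 8.
83 hashes to 8; 8,9 taken => place at 10.
142 hashes to 0; slot 0 is free => place at 0.
829 hashes to 1; slot 1 is free => place at 1.
862 hashes to 1; 1 taken => place at 2.
Table: [142, 829, 862, 234, —, —, —, —, 908, 484, 83]
Lookup 883: h=3, probe 3,4 → slot 4 empty, not found.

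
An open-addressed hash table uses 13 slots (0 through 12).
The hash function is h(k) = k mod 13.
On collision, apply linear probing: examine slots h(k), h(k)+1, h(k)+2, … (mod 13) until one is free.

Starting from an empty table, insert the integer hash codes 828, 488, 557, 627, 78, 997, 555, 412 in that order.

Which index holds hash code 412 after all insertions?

1

828: h=9 -> slot 9
488: h=7 -> slot 7
557: h=11 -> slot 11
627: h=3 -> slot 3
78: h=0 -> slot 0
997: h=9, probe 9,10 -> slot 10
555: h=9, probe 9,10,11,12 -> slot 12
412: h=9, probe 9,10,11,12,0,1 -> slot 1
Table: [78, 412, ∅, 627, ∅, ∅, ∅, 488, ∅, 828, 997, 557, 555]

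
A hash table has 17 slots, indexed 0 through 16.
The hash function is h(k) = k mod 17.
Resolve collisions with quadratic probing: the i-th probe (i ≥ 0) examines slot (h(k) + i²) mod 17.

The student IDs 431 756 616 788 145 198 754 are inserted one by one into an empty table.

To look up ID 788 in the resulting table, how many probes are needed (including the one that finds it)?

431: h=6 => slot 6
756: h=8 => slot 8
616: h=4 => slot 4
788: h=6, probe 6,7 => slot 7
145: h=9 => slot 9
198: h=11 => slot 11
754: h=6, probe 6,7,10 => slot 10
Table: [_, _, _, _, 616, _, 431, 788, 756, 145, 754, 198, _, _, _, _, _]
Lookup 788: h=6, probe 6,7 → found at 7.

2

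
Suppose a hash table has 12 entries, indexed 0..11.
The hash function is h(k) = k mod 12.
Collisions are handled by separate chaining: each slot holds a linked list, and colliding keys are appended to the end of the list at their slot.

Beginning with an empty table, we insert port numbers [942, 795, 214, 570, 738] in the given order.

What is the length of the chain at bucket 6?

942 → bucket 6
795 → bucket 3
214 → bucket 10
570 → bucket 6 (collision)
738 → bucket 6 (collision)
Final buckets:
0: .
1: .
2: .
3: 795
4: .
5: .
6: 942 -> 570 -> 738
7: .
8: .
9: .
10: 214
11: .

3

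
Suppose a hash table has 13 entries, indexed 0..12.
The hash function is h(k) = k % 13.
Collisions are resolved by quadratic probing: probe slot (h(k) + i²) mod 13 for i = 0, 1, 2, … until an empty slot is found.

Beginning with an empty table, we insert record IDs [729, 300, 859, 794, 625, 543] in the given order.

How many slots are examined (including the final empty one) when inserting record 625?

729: h=1 => slot 1
300: h=1, probe 1,2 => slot 2
859: h=1, probe 1,2,5 => slot 5
794: h=1, probe 1,2,5,10 => slot 10
625: h=1, probe 1,2,5,10,4 => slot 4
543: h=10, probe 10,11 => slot 11
Table: [-, 729, 300, -, 625, 859, -, -, -, -, 794, 543, -]

5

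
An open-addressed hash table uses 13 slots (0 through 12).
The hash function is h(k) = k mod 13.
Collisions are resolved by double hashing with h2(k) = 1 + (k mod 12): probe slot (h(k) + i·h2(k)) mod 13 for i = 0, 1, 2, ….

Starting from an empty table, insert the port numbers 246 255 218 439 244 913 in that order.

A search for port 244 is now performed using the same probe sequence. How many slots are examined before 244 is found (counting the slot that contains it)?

246 hashes to 12; slot 12 is free -> place at 12.
255 hashes to 8; slot 8 is free -> place at 8.
218 hashes to 10; slot 10 is free -> place at 10.
439 hashes to 10, h2=8; 10 taken -> place at 5.
244 hashes to 10, h2=5; 10 taken -> place at 2.
913 hashes to 3; slot 3 is free -> place at 3.
Table: [., ., 244, 913, ., 439, ., ., 255, ., 218, ., 246]
Lookup 244: h=10, h2=5, probe 10,2 → found at 2.

2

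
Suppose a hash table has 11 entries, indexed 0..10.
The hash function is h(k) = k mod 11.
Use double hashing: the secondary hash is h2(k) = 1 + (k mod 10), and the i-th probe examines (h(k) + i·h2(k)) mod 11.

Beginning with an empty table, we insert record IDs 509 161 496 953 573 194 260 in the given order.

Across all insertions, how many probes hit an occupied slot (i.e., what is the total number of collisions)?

509: h=3 -> slot 3
161: h=7 -> slot 7
496: h=1 -> slot 1
953: h=7, h2=4, probe 7,0 -> slot 0
573: h=1, h2=4, probe 1,5 -> slot 5
194: h=7, h2=5, probe 7,1,6 -> slot 6
260: h=7, h2=1, probe 7,8 -> slot 8
Table: [953, 496, _, 509, _, 573, 194, 161, 260, _, _]

5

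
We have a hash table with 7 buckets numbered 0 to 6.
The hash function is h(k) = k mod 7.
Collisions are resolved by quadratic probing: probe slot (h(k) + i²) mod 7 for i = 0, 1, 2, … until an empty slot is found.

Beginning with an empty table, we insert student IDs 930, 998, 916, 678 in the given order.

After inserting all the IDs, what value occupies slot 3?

930: h=6 -> slot 6
998: h=4 -> slot 4
916: h=6, probe 6,0 -> slot 0
678: h=6, probe 6,0,3 -> slot 3
Table: [916, ., ., 678, 998, ., 930]

678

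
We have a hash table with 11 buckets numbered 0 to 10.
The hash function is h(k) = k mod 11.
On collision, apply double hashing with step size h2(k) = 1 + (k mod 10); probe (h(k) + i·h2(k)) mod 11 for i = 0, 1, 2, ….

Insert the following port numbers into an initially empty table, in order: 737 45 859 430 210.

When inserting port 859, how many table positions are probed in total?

3

Insert 737: h=0, slot 0 empty -> index 0.
Insert 45: h=1, slot 1 empty -> index 1.
Insert 859: h=1, h2=10, slots 1,0 occupied -> index 10.
Insert 430: h=1, h2=1, slot 1 occupied -> index 2.
Insert 210: h=1, h2=1, slots 1,2 occupied -> index 3.
Table: [737, 45, 430, 210, _, _, _, _, _, _, 859]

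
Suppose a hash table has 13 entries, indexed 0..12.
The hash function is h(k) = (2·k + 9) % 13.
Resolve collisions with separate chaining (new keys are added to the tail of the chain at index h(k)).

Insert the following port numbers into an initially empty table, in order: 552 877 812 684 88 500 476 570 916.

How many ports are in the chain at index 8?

552 -> bucket 8
877 -> bucket 8 (collision)
812 -> bucket 8 (collision)
684 -> bucket 12
88 -> bucket 3
500 -> bucket 8 (collision)
476 -> bucket 12 (collision)
570 -> bucket 5
916 -> bucket 8 (collision)
Final buckets:
0: _
1: _
2: _
3: 88
4: _
5: 570
6: _
7: _
8: 552 -> 877 -> 812 -> 500 -> 916
9: _
10: _
11: _
12: 684 -> 476

5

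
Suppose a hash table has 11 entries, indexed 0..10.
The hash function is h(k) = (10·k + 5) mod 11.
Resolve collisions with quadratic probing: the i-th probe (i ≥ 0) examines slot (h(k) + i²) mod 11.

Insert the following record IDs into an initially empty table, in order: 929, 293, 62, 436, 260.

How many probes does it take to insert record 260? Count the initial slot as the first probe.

4

929: h=0 → slot 0
293: h=9 → slot 9
62: h=9, probe 9,10 → slot 10
436: h=9, probe 9,10,2 → slot 2
260: h=9, probe 9,10,2,7 → slot 7
Table: [929, ∅, 436, ∅, ∅, ∅, ∅, 260, ∅, 293, 62]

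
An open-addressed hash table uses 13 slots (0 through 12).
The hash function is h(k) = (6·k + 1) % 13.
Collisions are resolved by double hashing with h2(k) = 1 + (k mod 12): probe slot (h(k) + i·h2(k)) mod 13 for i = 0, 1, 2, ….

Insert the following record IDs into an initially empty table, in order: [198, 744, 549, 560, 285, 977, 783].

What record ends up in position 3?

198: h=6 → slot 6
744: h=6, h2=1, probe 6,7 → slot 7
549: h=6, h2=10, probe 6,3 → slot 3
560: h=7, h2=9, probe 7,3,12 → slot 12
285: h=8 → slot 8
977: h=0 → slot 0
783: h=6, h2=4, probe 6,10 → slot 10
Table: [977, —, —, 549, —, —, 198, 744, 285, —, 783, —, 560]

549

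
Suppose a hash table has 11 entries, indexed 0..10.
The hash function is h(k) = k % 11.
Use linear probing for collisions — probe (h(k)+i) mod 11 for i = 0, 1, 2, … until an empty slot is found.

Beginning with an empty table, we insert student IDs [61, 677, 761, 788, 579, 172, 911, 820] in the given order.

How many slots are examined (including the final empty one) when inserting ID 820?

7

Insert 61: h=6, slot 6 empty -> index 6.
Insert 677: h=6, slot 6 occupied -> index 7.
Insert 761: h=2, slot 2 empty -> index 2.
Insert 788: h=7, slot 7 occupied -> index 8.
Insert 579: h=7, slots 7,8 occupied -> index 9.
Insert 172: h=7, slots 7,8,9 occupied -> index 10.
Insert 911: h=9, slots 9,10 occupied -> index 0.
Insert 820: h=6, slots 6,7,8,9,10,0 occupied -> index 1.
Table: [911, 820, 761, —, —, —, 61, 677, 788, 579, 172]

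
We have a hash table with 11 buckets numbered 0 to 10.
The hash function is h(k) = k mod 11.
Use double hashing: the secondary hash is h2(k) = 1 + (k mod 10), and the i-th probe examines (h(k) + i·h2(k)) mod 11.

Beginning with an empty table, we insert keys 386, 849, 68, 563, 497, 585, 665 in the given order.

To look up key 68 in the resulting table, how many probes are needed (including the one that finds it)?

2

386: h=1 -> slot 1
849: h=2 -> slot 2
68: h=2, h2=9, probe 2,0 -> slot 0
563: h=2, h2=4, probe 2,6 -> slot 6
497: h=2, h2=8, probe 2,10 -> slot 10
585: h=2, h2=6, probe 2,8 -> slot 8
665: h=5 -> slot 5
Table: [68, 386, 849, _, _, 665, 563, _, 585, _, 497]
Lookup 68: h=2, h2=9, probe 2,0 → found at 0.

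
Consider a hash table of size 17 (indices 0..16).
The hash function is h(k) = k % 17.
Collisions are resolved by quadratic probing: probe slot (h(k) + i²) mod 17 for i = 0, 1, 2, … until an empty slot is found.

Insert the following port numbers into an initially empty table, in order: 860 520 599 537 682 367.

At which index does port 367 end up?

860 hashes to 10; slot 10 is free => place at 10.
520 hashes to 10; 10 taken => place at 11.
599 hashes to 4; slot 4 is free => place at 4.
537 hashes to 10; 10,11 taken => place at 14.
682 hashes to 2; slot 2 is free => place at 2.
367 hashes to 10; 10,11,14,2 taken => place at 9.
Table: [-, -, 682, -, 599, -, -, -, -, 367, 860, 520, -, -, 537, -, -]

9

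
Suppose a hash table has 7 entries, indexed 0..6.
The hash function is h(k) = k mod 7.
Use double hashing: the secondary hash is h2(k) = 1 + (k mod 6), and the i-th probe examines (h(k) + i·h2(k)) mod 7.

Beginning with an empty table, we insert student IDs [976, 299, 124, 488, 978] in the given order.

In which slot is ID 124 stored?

976 hashes to 3; slot 3 is free -> place at 3.
299 hashes to 5; slot 5 is free -> place at 5.
124 hashes to 5, h2=5; 5,3 taken -> place at 1.
488 hashes to 5, h2=3; 5,1 taken -> place at 4.
978 hashes to 5, h2=1; 5 taken -> place at 6.
Table: [., 124, ., 976, 488, 299, 978]

1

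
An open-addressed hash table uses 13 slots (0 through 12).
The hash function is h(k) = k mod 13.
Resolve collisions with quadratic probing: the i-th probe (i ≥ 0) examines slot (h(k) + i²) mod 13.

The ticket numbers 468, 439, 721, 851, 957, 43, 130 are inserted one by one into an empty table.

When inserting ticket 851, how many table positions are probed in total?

Insert 468: h=0, slot 0 empty => index 0.
Insert 439: h=10, slot 10 empty => index 10.
Insert 721: h=6, slot 6 empty => index 6.
Insert 851: h=6, slot 6 occupied => index 7.
Insert 957: h=8, slot 8 empty => index 8.
Insert 43: h=4, slot 4 empty => index 4.
Insert 130: h=0, slot 0 occupied => index 1.
Table: [468, 130, ., ., 43, ., 721, 851, 957, ., 439, ., .]

2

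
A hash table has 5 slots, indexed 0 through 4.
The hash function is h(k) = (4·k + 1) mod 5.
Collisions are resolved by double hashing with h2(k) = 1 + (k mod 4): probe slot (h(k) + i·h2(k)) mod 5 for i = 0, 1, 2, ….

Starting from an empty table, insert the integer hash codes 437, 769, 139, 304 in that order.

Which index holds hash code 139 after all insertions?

437 hashes to 4; slot 4 is free => place at 4.
769 hashes to 2; slot 2 is free => place at 2.
139 hashes to 2, h2=4; 2 taken => place at 1.
304 hashes to 2, h2=1; 2 taken => place at 3.
Table: [., 139, 769, 304, 437]

1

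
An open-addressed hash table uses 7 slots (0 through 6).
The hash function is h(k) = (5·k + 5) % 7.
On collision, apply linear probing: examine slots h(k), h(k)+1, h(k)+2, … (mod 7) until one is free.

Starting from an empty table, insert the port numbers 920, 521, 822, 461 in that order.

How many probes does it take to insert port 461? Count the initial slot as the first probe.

920: h=6 → slot 6
521: h=6, probe 6,0 → slot 0
822: h=6, probe 6,0,1 → slot 1
461: h=0, probe 0,1,2 → slot 2
Table: [521, 822, 461, ∅, ∅, ∅, 920]

3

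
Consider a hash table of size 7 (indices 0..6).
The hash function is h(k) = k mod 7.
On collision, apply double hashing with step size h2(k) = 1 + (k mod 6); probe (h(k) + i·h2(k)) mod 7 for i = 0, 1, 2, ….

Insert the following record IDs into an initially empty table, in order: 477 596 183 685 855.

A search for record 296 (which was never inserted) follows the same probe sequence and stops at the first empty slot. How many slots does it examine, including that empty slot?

477: h=1 -> slot 1
596: h=1, h2=3, probe 1,4 -> slot 4
183: h=1, h2=4, probe 1,5 -> slot 5
685: h=6 -> slot 6
855: h=1, h2=4, probe 1,5,2 -> slot 2
Table: [-, 477, 855, -, 596, 183, 685]
Lookup 296: h=2, h2=3, probe 2,5,1,4,0 → slot 0 empty, not found.

5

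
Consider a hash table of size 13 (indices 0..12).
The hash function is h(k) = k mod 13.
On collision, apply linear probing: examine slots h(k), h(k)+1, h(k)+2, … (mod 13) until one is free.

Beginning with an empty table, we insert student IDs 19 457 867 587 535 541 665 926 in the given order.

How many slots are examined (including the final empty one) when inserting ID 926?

19 hashes to 6; slot 6 is free → place at 6.
457 hashes to 2; slot 2 is free → place at 2.
867 hashes to 9; slot 9 is free → place at 9.
587 hashes to 2; 2 taken → place at 3.
535 hashes to 2; 2,3 taken → place at 4.
541 hashes to 8; slot 8 is free → place at 8.
665 hashes to 2; 2,3,4 taken → place at 5.
926 hashes to 3; 3,4,5,6 taken → place at 7.
Table: [∅, ∅, 457, 587, 535, 665, 19, 926, 541, 867, ∅, ∅, ∅]

5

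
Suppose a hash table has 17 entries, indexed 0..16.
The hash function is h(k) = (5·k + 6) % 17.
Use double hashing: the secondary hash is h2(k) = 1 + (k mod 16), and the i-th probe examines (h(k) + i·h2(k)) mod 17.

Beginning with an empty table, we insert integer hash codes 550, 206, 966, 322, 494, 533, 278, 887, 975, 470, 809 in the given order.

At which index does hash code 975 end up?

0

550: h=2 => slot 2
206: h=16 => slot 16
966: h=8 => slot 8
322: h=1 => slot 1
494: h=11 => slot 11
533: h=2, h2=6, probe 2,8,14 => slot 14
278: h=2, h2=7, probe 2,9 => slot 9
887: h=4 => slot 4
975: h=2, h2=16, probe 2,1,0 => slot 0
470: h=10 => slot 10
809: h=5 => slot 5
Table: [975, 322, 550, _, 887, 809, _, _, 966, 278, 470, 494, _, _, 533, _, 206]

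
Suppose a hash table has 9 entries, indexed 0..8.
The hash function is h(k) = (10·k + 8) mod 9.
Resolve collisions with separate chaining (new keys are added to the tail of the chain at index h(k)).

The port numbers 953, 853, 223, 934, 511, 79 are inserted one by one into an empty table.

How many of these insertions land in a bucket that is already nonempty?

953 -> bucket 7
853 -> bucket 6
223 -> bucket 6 (collision)
934 -> bucket 6 (collision)
511 -> bucket 6 (collision)
79 -> bucket 6 (collision)
Final buckets:
0: -
1: -
2: -
3: -
4: -
5: -
6: 853 -> 223 -> 934 -> 511 -> 79
7: 953
8: -

4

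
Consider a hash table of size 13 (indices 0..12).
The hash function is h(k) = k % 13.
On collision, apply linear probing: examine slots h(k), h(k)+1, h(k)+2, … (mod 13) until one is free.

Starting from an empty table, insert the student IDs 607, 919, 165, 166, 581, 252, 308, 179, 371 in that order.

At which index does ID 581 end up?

607 hashes to 9; slot 9 is free → place at 9.
919 hashes to 9; 9 taken → place at 10.
165 hashes to 9; 9,10 taken → place at 11.
166 hashes to 10; 10,11 taken → place at 12.
581 hashes to 9; 9,10,11,12 taken → place at 0.
252 hashes to 5; slot 5 is free → place at 5.
308 hashes to 9; 9,10,11,12,0 taken → place at 1.
179 hashes to 10; 10,11,12,0,1 taken → place at 2.
371 hashes to 7; slot 7 is free → place at 7.
Table: [581, 308, 179, ∅, ∅, 252, ∅, 371, ∅, 607, 919, 165, 166]

0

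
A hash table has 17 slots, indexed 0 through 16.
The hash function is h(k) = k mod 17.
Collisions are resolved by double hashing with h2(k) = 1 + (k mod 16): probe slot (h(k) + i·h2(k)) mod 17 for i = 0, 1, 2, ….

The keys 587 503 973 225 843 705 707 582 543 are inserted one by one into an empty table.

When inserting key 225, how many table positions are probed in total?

587 hashes to 9; slot 9 is free → place at 9.
503 hashes to 10; slot 10 is free → place at 10.
973 hashes to 4; slot 4 is free → place at 4.
225 hashes to 4, h2=2; 4 taken → place at 6.
843 hashes to 10, h2=12; 10 taken → place at 5.
705 hashes to 8; slot 8 is free → place at 8.
707 hashes to 10, h2=4; 10 taken → place at 14.
582 hashes to 4, h2=7; 4 taken → place at 11.
543 hashes to 16; slot 16 is free → place at 16.
Table: [-, -, -, -, 973, 843, 225, -, 705, 587, 503, 582, -, -, 707, -, 543]

2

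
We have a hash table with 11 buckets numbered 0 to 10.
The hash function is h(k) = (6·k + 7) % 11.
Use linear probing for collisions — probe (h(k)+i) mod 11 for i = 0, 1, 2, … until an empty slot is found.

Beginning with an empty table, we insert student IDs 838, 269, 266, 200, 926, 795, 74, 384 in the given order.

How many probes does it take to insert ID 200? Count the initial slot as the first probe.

838: h=8 -> slot 8
269: h=4 -> slot 4
266: h=8, probe 8,9 -> slot 9
200: h=8, probe 8,9,10 -> slot 10
926: h=8, probe 8,9,10,0 -> slot 0
795: h=3 -> slot 3
74: h=0, probe 0,1 -> slot 1
384: h=1, probe 1,2 -> slot 2
Table: [926, 74, 384, 795, 269, ∅, ∅, ∅, 838, 266, 200]

3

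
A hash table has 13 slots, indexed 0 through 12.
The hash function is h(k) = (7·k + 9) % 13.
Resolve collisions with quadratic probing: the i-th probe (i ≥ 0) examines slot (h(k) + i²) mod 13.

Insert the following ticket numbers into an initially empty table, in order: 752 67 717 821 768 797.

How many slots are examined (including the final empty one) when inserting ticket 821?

752 hashes to 8; slot 8 is free => place at 8.
67 hashes to 10; slot 10 is free => place at 10.
717 hashes to 10; 10 taken => place at 11.
821 hashes to 10; 10,11 taken => place at 1.
768 hashes to 3; slot 3 is free => place at 3.
797 hashes to 11; 11 taken => place at 12.
Table: [—, 821, —, 768, —, —, —, —, 752, —, 67, 717, 797]

3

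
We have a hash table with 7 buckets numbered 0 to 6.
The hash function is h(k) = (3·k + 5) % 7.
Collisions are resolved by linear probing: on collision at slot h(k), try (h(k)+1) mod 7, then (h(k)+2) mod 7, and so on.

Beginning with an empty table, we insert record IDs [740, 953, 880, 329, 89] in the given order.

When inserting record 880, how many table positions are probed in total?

2

740 hashes to 6; slot 6 is free -> place at 6.
953 hashes to 1; slot 1 is free -> place at 1.
880 hashes to 6; 6 taken -> place at 0.
329 hashes to 5; slot 5 is free -> place at 5.
89 hashes to 6; 6,0,1 taken -> place at 2.
Table: [880, 953, 89, ∅, ∅, 329, 740]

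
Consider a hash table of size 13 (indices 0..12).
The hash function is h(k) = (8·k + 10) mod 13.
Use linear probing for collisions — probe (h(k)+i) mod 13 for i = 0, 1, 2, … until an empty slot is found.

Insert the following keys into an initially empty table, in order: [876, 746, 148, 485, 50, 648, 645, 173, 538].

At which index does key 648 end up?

8

876 hashes to 11; slot 11 is free => place at 11.
746 hashes to 11; 11 taken => place at 12.
148 hashes to 11; 11,12 taken => place at 0.
485 hashes to 3; slot 3 is free => place at 3.
50 hashes to 7; slot 7 is free => place at 7.
648 hashes to 7; 7 taken => place at 8.
645 hashes to 9; slot 9 is free => place at 9.
173 hashes to 3; 3 taken => place at 4.
538 hashes to 11; 11,12,0 taken => place at 1.
Table: [148, 538, ., 485, 173, ., ., 50, 648, 645, ., 876, 746]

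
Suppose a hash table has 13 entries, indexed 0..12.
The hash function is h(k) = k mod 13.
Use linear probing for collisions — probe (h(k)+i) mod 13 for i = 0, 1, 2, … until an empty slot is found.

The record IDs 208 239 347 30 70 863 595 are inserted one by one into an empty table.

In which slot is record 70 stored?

6

208 hashes to 0; slot 0 is free => place at 0.
239 hashes to 5; slot 5 is free => place at 5.
347 hashes to 9; slot 9 is free => place at 9.
30 hashes to 4; slot 4 is free => place at 4.
70 hashes to 5; 5 taken => place at 6.
863 hashes to 5; 5,6 taken => place at 7.
595 hashes to 10; slot 10 is free => place at 10.
Table: [208, _, _, _, 30, 239, 70, 863, _, 347, 595, _, _]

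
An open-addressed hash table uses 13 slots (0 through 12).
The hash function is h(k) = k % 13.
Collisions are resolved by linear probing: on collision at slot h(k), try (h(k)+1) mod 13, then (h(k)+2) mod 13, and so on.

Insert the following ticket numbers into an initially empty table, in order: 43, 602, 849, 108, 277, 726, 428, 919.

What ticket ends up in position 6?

43 hashes to 4; slot 4 is free → place at 4.
602 hashes to 4; 4 taken → place at 5.
849 hashes to 4; 4,5 taken → place at 6.
108 hashes to 4; 4,5,6 taken → place at 7.
277 hashes to 4; 4,5,6,7 taken → place at 8.
726 hashes to 11; slot 11 is free → place at 11.
428 hashes to 12; slot 12 is free → place at 12.
919 hashes to 9; slot 9 is free → place at 9.
Table: [∅, ∅, ∅, ∅, 43, 602, 849, 108, 277, 919, ∅, 726, 428]

849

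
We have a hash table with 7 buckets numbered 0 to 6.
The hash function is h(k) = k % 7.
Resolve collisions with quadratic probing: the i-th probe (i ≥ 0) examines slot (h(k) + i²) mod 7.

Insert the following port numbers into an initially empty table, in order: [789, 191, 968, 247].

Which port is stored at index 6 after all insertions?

Insert 789: h=5, slot 5 empty => index 5.
Insert 191: h=2, slot 2 empty => index 2.
Insert 968: h=2, slot 2 occupied => index 3.
Insert 247: h=2, slots 2,3 occupied => index 6.
Table: [-, -, 191, 968, -, 789, 247]

247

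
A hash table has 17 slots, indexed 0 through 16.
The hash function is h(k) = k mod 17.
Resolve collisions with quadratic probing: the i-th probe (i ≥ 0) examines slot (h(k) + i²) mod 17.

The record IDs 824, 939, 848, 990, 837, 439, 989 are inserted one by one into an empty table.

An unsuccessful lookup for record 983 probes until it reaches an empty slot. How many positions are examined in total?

824 hashes to 8; slot 8 is free → place at 8.
939 hashes to 4; slot 4 is free → place at 4.
848 hashes to 15; slot 15 is free → place at 15.
990 hashes to 4; 4 taken → place at 5.
837 hashes to 4; 4,5,8 taken → place at 13.
439 hashes to 14; slot 14 is free → place at 14.
989 hashes to 3; slot 3 is free → place at 3.
Table: [—, —, —, 989, 939, 990, —, —, 824, —, —, —, —, 837, 439, 848, —]
Lookup 983: h=14, probe 14,15,1 → slot 1 empty, not found.

3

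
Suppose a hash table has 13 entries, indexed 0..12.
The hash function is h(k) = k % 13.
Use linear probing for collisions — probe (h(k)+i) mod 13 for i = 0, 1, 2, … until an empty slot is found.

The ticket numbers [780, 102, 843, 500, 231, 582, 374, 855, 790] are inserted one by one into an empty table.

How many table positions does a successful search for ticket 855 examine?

7

Insert 780: h=0, slot 0 empty → index 0.
Insert 102: h=11, slot 11 empty → index 11.
Insert 843: h=11, slot 11 occupied → index 12.
Insert 500: h=6, slot 6 empty → index 6.
Insert 231: h=10, slot 10 empty → index 10.
Insert 582: h=10, slots 10,11,12,0 occupied → index 1.
Insert 374: h=10, slots 10,11,12,0,1 occupied → index 2.
Insert 855: h=10, slots 10,11,12,0,1,2 occupied → index 3.
Insert 790: h=10, slots 10,11,12,0,1,2,3 occupied → index 4.
Table: [780, 582, 374, 855, 790, ∅, 500, ∅, ∅, ∅, 231, 102, 843]
Lookup 855: h=10, probe 10,11,12,0,1,2,3 → found at 3.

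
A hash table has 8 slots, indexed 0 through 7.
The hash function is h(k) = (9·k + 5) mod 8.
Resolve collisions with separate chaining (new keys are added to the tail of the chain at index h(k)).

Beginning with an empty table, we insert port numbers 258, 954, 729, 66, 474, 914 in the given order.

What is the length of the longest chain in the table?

258 -> bucket 7
954 -> bucket 7 (collision)
729 -> bucket 6
66 -> bucket 7 (collision)
474 -> bucket 7 (collision)
914 -> bucket 7 (collision)
Final buckets:
0: .
1: .
2: .
3: .
4: .
5: .
6: 729
7: 258 -> 954 -> 66 -> 474 -> 914

5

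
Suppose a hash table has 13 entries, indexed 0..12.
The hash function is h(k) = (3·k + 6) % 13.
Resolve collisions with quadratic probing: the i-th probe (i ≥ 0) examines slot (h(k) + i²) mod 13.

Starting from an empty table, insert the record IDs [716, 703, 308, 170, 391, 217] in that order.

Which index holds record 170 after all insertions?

0

716: h=9 => slot 9
703: h=9, probe 9,10 => slot 10
308: h=7 => slot 7
170: h=9, probe 9,10,0 => slot 0
391: h=9, probe 9,10,0,5 => slot 5
217: h=7, probe 7,8 => slot 8
Table: [170, ∅, ∅, ∅, ∅, 391, ∅, 308, 217, 716, 703, ∅, ∅]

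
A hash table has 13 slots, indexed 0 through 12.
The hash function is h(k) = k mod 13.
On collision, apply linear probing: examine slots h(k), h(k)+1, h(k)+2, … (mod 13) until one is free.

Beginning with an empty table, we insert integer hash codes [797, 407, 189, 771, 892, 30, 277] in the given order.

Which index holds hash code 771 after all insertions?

6

797 hashes to 4; slot 4 is free => place at 4.
407 hashes to 4; 4 taken => place at 5.
189 hashes to 7; slot 7 is free => place at 7.
771 hashes to 4; 4,5 taken => place at 6.
892 hashes to 8; slot 8 is free => place at 8.
30 hashes to 4; 4,5,6,7,8 taken => place at 9.
277 hashes to 4; 4,5,6,7,8,9 taken => place at 10.
Table: [-, -, -, -, 797, 407, 771, 189, 892, 30, 277, -, -]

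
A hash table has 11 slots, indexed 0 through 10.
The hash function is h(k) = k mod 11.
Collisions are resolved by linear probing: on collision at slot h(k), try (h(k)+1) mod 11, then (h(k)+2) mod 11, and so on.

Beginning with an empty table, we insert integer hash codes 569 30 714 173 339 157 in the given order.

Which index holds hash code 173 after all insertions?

Insert 569: h=8, slot 8 empty → index 8.
Insert 30: h=8, slot 8 occupied → index 9.
Insert 714: h=10, slot 10 empty → index 10.
Insert 173: h=8, slots 8,9,10 occupied → index 0.
Insert 339: h=9, slots 9,10,0 occupied → index 1.
Insert 157: h=3, slot 3 empty → index 3.
Table: [173, 339, -, 157, -, -, -, -, 569, 30, 714]

0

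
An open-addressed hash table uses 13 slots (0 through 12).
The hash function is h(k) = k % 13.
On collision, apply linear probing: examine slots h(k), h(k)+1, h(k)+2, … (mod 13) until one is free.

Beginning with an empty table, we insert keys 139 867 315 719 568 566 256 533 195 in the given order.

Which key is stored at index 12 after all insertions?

256

Insert 139: h=9, slot 9 empty → index 9.
Insert 867: h=9, slot 9 occupied → index 10.
Insert 315: h=3, slot 3 empty → index 3.
Insert 719: h=4, slot 4 empty → index 4.
Insert 568: h=9, slots 9,10 occupied → index 11.
Insert 566: h=7, slot 7 empty → index 7.
Insert 256: h=9, slots 9,10,11 occupied → index 12.
Insert 533: h=0, slot 0 empty → index 0.
Insert 195: h=0, slot 0 occupied → index 1.
Table: [533, 195, ∅, 315, 719, ∅, ∅, 566, ∅, 139, 867, 568, 256]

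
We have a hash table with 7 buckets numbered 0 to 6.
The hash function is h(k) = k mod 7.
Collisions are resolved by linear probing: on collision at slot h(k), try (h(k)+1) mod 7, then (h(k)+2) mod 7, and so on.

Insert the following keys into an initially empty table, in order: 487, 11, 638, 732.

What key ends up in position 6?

732

487 hashes to 4; slot 4 is free => place at 4.
11 hashes to 4; 4 taken => place at 5.
638 hashes to 1; slot 1 is free => place at 1.
732 hashes to 4; 4,5 taken => place at 6.
Table: [., 638, ., ., 487, 11, 732]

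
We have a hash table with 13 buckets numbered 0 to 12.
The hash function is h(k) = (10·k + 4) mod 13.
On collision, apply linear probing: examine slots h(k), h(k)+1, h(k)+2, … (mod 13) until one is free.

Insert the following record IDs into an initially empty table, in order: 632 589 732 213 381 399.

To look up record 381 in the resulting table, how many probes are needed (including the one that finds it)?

4

632: h=6 → slot 6
589: h=5 → slot 5
732: h=5, probe 5,6,7 → slot 7
213: h=2 → slot 2
381: h=5, probe 5,6,7,8 → slot 8
399: h=3 → slot 3
Table: [—, —, 213, 399, —, 589, 632, 732, 381, —, —, —, —]
Lookup 381: h=5, probe 5,6,7,8 → found at 8.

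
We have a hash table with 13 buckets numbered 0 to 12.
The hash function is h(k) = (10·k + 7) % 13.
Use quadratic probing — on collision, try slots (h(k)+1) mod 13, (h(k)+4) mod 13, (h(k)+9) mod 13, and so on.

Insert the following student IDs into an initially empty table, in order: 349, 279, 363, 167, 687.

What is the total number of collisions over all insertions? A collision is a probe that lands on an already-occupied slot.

349: h=0 -> slot 0
279: h=2 -> slot 2
363: h=10 -> slot 10
167: h=0, probe 0,1 -> slot 1
687: h=0, probe 0,1,4 -> slot 4
Table: [349, 167, 279, ., 687, ., ., ., ., ., 363, ., .]

3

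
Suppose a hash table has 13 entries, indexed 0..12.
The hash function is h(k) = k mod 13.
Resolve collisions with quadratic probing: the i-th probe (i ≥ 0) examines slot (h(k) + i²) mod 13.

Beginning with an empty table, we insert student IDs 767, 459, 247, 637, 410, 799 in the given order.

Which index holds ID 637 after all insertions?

Insert 767: h=0, slot 0 empty -> index 0.
Insert 459: h=4, slot 4 empty -> index 4.
Insert 247: h=0, slot 0 occupied -> index 1.
Insert 637: h=0, slots 0,1,4 occupied -> index 9.
Insert 410: h=7, slot 7 empty -> index 7.
Insert 799: h=6, slot 6 empty -> index 6.
Table: [767, 247, —, —, 459, —, 799, 410, —, 637, —, —, —]

9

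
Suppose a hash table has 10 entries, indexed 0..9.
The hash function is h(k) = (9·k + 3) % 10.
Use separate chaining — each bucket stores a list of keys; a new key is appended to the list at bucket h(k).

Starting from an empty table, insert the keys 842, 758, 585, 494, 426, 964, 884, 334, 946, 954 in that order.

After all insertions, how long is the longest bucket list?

5

842 -> bucket 1
758 -> bucket 5
585 -> bucket 8
494 -> bucket 9
426 -> bucket 7
964 -> bucket 9 (collision)
884 -> bucket 9 (collision)
334 -> bucket 9 (collision)
946 -> bucket 7 (collision)
954 -> bucket 9 (collision)
Final buckets:
0: -
1: 842
2: -
3: -
4: -
5: 758
6: -
7: 426 -> 946
8: 585
9: 494 -> 964 -> 884 -> 334 -> 954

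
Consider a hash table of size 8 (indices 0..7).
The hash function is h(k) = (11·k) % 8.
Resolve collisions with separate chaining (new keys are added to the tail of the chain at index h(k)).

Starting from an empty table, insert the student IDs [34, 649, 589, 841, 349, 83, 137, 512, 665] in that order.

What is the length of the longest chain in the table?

4

Insert 34: h=6, bucket 6 empty → new chain.
Insert 649: h=3, bucket 3 empty → new chain.
Insert 589: h=7, bucket 7 empty → new chain.
Insert 841: h=3, bucket 3 nonempty → append to chain.
Insert 349: h=7, bucket 7 nonempty → append to chain.
Insert 83: h=1, bucket 1 empty → new chain.
Insert 137: h=3, bucket 3 nonempty → append to chain.
Insert 512: h=0, bucket 0 empty → new chain.
Insert 665: h=3, bucket 3 nonempty → append to chain.
Final buckets:
0: 512
1: 83
2: —
3: 649 -> 841 -> 137 -> 665
4: —
5: —
6: 34
7: 589 -> 349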